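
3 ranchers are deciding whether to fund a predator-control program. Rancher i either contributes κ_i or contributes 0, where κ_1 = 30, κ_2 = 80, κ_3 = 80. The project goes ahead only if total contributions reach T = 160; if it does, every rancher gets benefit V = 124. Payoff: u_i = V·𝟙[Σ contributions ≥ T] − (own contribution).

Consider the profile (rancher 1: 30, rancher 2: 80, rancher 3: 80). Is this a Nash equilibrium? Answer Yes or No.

No

Total = 190 ≥ 160: provided.
Rancher 1 (pledges 30, payoff 94): dropping to 0 → total 160, payoff 124. Profitable deviation.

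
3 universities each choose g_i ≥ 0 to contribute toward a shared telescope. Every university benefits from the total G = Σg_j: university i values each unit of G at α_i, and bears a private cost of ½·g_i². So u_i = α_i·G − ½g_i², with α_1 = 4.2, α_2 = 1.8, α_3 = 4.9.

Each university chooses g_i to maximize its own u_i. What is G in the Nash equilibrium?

University i's FOC: ∂u_i/∂g_i = α_i − g_i = 0, so g_i* = α_i.
NE contributions = (4.2, 1.8, 4.9); G = 10.9.

10.9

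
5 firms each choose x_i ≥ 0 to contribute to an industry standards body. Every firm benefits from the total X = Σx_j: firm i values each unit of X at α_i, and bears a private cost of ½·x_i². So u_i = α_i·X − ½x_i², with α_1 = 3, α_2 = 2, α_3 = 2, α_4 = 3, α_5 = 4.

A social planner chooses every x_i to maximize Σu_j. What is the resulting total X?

70

Planner FOC: ∂(Σu_j)/∂x_i = (Σα_j) − x_i = 0, so x_i^SO = Σα_j = 14 for every i; X^SO = 70.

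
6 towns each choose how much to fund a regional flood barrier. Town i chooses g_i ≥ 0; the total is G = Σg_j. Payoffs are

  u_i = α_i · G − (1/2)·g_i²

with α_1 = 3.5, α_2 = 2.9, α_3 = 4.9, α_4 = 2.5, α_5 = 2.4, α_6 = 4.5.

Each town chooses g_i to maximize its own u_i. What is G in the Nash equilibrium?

Town i's FOC: ∂u_i/∂g_i = α_i − g_i = 0, so g_i* = α_i.
NE contributions = (3.5, 2.9, 4.9, 2.5, 2.4, 4.5); G = 20.7.

20.7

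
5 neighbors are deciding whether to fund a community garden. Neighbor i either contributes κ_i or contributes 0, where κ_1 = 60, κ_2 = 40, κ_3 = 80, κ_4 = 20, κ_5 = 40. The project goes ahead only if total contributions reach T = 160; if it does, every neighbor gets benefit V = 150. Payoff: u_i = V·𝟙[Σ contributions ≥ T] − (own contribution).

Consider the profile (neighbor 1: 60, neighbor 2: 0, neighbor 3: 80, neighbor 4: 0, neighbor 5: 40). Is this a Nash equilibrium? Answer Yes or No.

Yes

Total = 180 ≥ 160: provided.
Neighbor 1 (pledges 60, payoff 90): dropping to 0 → total 120, payoff 0. No gain.
Neighbor 2 (pledges 0, payoff 150): pledging 40 → total 220, payoff 110. No gain.
Neighbor 3 (pledges 80, payoff 70): dropping to 0 → total 100, payoff 0. No gain.
Neighbor 4 (pledges 0, payoff 150): pledging 20 → total 200, payoff 130. No gain.
Neighbor 5 (pledges 40, payoff 110): dropping to 0 → total 140, payoff 0. No gain.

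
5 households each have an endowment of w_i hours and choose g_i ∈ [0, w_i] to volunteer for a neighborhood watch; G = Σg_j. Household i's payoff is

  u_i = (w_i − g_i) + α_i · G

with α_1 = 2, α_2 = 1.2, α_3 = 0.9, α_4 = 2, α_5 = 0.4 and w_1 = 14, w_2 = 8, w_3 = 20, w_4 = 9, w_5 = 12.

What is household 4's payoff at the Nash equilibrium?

∂u_i/∂g_i = α_i − 1, so household i contributes w_i if α_i > 1, else 0.
α_i > 1 for i ∈ {1, 2, 4}; NE contributions (14, 8, 0, 9, 0), G = 31.
u_4 = (9 − 9) + 2·31 = 62.

62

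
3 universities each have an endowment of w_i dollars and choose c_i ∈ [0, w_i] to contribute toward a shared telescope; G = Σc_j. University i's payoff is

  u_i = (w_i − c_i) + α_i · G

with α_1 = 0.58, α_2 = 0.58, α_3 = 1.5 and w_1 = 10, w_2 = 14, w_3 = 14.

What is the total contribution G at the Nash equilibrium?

∂u_i/∂c_i = α_i − 1, so university i contributes w_i if α_i > 1, else 0.
α_i > 1 for i ∈ {3}; NE contributions (0, 0, 14), G = 14.

14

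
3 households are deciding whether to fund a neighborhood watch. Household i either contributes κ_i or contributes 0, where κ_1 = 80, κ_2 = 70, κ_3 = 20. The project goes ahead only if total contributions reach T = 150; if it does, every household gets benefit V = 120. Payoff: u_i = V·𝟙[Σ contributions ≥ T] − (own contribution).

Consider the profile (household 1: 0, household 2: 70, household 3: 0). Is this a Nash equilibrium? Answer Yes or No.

Total = 70 < 150: not provided.
Household 1 (pledges 0, payoff 0): pledging 80 → total 150, payoff 40. Profitable deviation.

No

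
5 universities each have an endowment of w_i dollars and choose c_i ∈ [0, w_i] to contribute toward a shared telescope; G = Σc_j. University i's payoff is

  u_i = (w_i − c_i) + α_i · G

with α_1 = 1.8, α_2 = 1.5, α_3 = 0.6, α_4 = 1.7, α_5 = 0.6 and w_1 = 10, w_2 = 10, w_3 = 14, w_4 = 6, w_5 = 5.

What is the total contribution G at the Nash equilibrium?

∂u_i/∂c_i = α_i − 1, so university i contributes w_i if α_i > 1, else 0.
α_i > 1 for i ∈ {1, 2, 4}; NE contributions (10, 10, 0, 6, 0), G = 26.

26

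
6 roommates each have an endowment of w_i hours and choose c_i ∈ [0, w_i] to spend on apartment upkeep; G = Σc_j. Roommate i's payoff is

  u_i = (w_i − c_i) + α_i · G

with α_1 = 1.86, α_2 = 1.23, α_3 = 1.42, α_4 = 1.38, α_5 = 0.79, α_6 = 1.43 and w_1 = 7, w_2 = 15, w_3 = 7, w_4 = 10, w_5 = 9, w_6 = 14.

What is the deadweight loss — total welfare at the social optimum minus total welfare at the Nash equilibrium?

63.99

∂u_i/∂c_i = α_i − 1, so roommate i contributes w_i if α_i > 1, else 0.
α_i > 1 for i ∈ {1, 2, 3, 4, 6}; NE contributions (7, 15, 7, 10, 0, 14), G = 53.
W^NE = Σw_i − G^NE + (Σα_i)·G^NE = 62 + 7.11·53 = 438.83.
Planner: ∂(Σu_j)/∂c_i = Σα_j − 1 = 7.11 > 0, so everyone contributes w_i; G^SO = 62, W^SO = 62 + 7.11·62 = 502.82.
Deadweight loss = 63.99.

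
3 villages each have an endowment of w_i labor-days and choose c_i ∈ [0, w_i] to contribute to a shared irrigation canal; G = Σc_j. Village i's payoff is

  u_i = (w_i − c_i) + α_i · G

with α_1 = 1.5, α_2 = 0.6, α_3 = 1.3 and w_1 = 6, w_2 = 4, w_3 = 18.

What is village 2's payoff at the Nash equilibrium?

∂u_i/∂c_i = α_i − 1, so village i contributes w_i if α_i > 1, else 0.
α_i > 1 for i ∈ {1, 3}; NE contributions (6, 0, 18), G = 24.
u_2 = (4 − 0) + 0.6·24 = 18.4.

18.4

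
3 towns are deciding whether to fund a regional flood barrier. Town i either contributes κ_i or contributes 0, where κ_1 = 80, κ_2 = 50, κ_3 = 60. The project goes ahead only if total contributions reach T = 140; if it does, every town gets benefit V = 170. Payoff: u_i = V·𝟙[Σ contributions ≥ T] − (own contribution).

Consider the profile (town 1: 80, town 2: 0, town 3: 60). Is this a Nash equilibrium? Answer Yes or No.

Total = 140 ≥ 140: provided.
Town 1 (pledges 80, payoff 90): dropping to 0 → total 60, payoff 0. No gain.
Town 2 (pledges 0, payoff 170): pledging 50 → total 190, payoff 120. No gain.
Town 3 (pledges 60, payoff 110): dropping to 0 → total 80, payoff 0. No gain.

Yes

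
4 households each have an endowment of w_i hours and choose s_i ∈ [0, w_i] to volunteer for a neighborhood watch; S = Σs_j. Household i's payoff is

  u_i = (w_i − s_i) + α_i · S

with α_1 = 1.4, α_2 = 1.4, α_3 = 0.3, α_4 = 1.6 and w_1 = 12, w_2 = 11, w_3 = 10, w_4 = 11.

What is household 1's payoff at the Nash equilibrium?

∂u_i/∂s_i = α_i − 1, so household i contributes w_i if α_i > 1, else 0.
α_i > 1 for i ∈ {1, 2, 4}; NE contributions (12, 11, 0, 11), S = 34.
u_1 = (12 − 12) + 1.4·34 = 47.6.

47.6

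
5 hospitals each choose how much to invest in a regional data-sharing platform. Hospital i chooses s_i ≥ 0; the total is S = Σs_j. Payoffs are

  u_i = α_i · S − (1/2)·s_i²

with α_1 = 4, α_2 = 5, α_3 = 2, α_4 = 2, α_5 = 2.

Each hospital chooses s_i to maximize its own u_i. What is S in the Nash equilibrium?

15

Hospital i's FOC: ∂u_i/∂s_i = α_i − s_i = 0, so s_i* = α_i.
NE contributions = (4, 5, 2, 2, 2); S = 15.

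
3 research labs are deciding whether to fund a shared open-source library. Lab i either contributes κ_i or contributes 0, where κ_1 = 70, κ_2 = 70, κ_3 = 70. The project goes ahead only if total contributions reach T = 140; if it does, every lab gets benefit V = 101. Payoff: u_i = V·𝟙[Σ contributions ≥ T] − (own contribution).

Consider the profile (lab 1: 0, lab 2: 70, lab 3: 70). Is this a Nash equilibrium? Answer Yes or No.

Total = 140 ≥ 140: provided.
Lab 1 (pledges 0, payoff 101): pledging 70 → total 210, payoff 31. No gain.
Lab 2 (pledges 70, payoff 31): dropping to 0 → total 70, payoff 0. No gain.
Lab 3 (pledges 70, payoff 31): dropping to 0 → total 70, payoff 0. No gain.

Yes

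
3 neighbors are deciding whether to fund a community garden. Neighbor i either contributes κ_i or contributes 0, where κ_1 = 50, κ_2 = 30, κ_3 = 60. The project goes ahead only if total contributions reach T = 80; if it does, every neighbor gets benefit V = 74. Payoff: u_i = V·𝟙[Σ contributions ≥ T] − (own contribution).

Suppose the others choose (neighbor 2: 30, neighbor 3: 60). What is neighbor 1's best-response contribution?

Others' total = 90 ≥ 80; contributing adds cost 50 for no extra benefit.
Best response: 0.

0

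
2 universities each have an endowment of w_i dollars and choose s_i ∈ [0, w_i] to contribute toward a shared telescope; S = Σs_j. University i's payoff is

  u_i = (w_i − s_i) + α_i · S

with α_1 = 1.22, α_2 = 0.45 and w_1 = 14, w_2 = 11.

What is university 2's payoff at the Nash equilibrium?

∂u_i/∂s_i = α_i − 1, so university i contributes w_i if α_i > 1, else 0.
α_i > 1 for i ∈ {1}; NE contributions (14, 0), S = 14.
u_2 = (11 − 0) + 0.45·14 = 17.3.

17.3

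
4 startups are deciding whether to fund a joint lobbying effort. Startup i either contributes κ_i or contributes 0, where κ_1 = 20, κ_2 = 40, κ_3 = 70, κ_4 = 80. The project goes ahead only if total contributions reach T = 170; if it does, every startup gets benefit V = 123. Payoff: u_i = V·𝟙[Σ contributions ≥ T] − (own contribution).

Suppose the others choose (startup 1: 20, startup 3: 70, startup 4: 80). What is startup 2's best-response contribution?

Others' total = 170 ≥ 170; contributing adds cost 40 for no extra benefit.
Best response: 0.

0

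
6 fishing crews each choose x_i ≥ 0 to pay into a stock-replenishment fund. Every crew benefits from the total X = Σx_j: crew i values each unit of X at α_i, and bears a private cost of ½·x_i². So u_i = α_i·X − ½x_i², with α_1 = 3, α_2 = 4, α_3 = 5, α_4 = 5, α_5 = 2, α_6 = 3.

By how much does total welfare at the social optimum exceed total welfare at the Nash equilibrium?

1012

Crew i's FOC: ∂u_i/∂x_i = α_i − x_i = 0, so x_i* = α_i.
NE contributions = (3, 4, 5, 5, 2, 3); X = 22.
W^NE = (Σα)·X − ½Σα_i² = 22² − ½·88 = 440.
Planner sets x_i = Σα_j = 22 for every i, so X^SO = 6·22 = 132.
W^SO = (Σα)·X^SO − ½·6·(Σα)² = (6/2)·22² = 1452.
Deadweight loss = W^SO − W^NE = 1012.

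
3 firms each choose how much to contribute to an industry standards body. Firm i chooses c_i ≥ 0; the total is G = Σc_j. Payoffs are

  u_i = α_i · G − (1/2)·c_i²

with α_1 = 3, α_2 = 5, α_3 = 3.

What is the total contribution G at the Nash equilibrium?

11

Firm i's FOC: ∂u_i/∂c_i = α_i − c_i = 0, so c_i* = α_i.
NE contributions = (3, 5, 3); G = 11.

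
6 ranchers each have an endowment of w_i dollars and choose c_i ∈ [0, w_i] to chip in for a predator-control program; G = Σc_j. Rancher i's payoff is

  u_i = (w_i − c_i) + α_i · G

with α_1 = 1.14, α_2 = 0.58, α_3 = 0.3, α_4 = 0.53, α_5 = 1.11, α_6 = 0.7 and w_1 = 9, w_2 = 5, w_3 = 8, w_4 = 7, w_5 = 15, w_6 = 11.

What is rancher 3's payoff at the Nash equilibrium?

15.2

∂u_i/∂c_i = α_i − 1, so rancher i contributes w_i if α_i > 1, else 0.
α_i > 1 for i ∈ {1, 5}; NE contributions (9, 0, 0, 0, 15, 0), G = 24.
u_3 = (8 − 0) + 0.3·24 = 15.2.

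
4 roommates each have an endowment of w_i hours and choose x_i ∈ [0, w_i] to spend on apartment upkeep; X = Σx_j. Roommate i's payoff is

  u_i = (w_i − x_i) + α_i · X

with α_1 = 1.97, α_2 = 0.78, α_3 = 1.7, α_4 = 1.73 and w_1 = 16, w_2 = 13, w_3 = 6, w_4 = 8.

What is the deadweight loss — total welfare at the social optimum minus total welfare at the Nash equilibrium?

67.34

∂u_i/∂x_i = α_i − 1, so roommate i contributes w_i if α_i > 1, else 0.
α_i > 1 for i ∈ {1, 3, 4}; NE contributions (16, 0, 6, 8), X = 30.
W^NE = Σw_i − X^NE + (Σα_i)·X^NE = 43 + 5.18·30 = 198.4.
Planner: ∂(Σu_j)/∂x_i = Σα_j − 1 = 5.18 > 0, so everyone contributes w_i; X^SO = 43, W^SO = 43 + 5.18·43 = 265.74.
Deadweight loss = 67.34.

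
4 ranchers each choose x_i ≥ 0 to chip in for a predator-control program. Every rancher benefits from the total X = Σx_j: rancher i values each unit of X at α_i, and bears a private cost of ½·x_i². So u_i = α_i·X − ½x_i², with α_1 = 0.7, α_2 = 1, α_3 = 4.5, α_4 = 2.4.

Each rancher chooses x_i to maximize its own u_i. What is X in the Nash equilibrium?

8.6

Rancher i's FOC: ∂u_i/∂x_i = α_i − x_i = 0, so x_i* = α_i.
NE contributions = (0.7, 1, 4.5, 2.4); X = 8.6.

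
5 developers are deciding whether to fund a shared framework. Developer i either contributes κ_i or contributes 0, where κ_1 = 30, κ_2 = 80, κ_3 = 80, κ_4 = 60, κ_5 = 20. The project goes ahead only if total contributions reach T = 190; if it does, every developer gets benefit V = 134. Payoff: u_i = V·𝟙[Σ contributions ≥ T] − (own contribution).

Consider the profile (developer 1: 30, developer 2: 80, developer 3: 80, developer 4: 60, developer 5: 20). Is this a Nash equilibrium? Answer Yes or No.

No

Total = 270 ≥ 190: provided.
Developer 1 (pledges 30, payoff 104): dropping to 0 → total 240, payoff 134. Profitable deviation.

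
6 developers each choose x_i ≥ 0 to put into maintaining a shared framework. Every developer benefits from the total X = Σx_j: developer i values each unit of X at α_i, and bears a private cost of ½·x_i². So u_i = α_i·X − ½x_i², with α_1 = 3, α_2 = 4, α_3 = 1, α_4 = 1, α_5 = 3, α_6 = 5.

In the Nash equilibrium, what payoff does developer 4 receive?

Developer i's FOC: ∂u_i/∂x_i = α_i − x_i = 0, so x_i* = α_i.
NE contributions = (3, 4, 1, 1, 3, 5); X = 17.
u_4 = α_4·X − ½·(x_4)² = 1·17 − ½·1² = 16.5.

16.5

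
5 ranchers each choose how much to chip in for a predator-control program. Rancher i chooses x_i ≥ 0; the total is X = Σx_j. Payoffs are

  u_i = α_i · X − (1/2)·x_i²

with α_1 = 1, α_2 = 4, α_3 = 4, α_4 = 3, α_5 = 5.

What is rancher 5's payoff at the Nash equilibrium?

72.5

Rancher i's FOC: ∂u_i/∂x_i = α_i − x_i = 0, so x_i* = α_i.
NE contributions = (1, 4, 4, 3, 5); X = 17.
u_5 = α_5·X − ½·(x_5)² = 5·17 − ½·5² = 72.5.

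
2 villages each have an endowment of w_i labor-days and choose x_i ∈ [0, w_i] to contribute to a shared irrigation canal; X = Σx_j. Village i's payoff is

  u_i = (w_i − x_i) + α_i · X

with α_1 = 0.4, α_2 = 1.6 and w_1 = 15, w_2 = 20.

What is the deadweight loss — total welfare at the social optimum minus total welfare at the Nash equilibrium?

∂u_i/∂x_i = α_i − 1, so village i contributes w_i if α_i > 1, else 0.
α_i > 1 for i ∈ {2}; NE contributions (0, 20), X = 20.
W^NE = Σw_i − X^NE + (Σα_i)·X^NE = 35 + 1·20 = 55.
Planner: ∂(Σu_j)/∂x_i = Σα_j − 1 = 1 > 0, so everyone contributes w_i; X^SO = 35, W^SO = 35 + 1·35 = 70.
Deadweight loss = 15.

15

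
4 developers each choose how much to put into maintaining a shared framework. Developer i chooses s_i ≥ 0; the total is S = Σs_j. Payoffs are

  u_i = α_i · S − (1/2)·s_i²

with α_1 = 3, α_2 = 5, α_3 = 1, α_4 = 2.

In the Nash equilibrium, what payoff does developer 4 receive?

20

Developer i's FOC: ∂u_i/∂s_i = α_i − s_i = 0, so s_i* = α_i.
NE contributions = (3, 5, 1, 2); S = 11.
u_4 = α_4·S − ½·(s_4)² = 2·11 − ½·2² = 20.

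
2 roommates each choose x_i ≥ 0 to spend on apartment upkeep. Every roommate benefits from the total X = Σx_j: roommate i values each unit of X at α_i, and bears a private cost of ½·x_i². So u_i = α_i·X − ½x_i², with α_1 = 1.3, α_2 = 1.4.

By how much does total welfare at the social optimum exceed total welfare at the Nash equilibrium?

Roommate i's FOC: ∂u_i/∂x_i = α_i − x_i = 0, so x_i* = α_i.
NE contributions = (1.3, 1.4); X = 2.7.
W^NE = (Σα)·X − ½Σα_i² = 2.7² − ½·3.65 = 5.465.
Planner sets x_i = Σα_j = 2.7 for every i, so X^SO = 2·2.7 = 5.4.
W^SO = (Σα)·X^SO − ½·2·(Σα)² = (2/2)·2.7² = 7.29.
Deadweight loss = W^SO − W^NE = 1.825.

1.825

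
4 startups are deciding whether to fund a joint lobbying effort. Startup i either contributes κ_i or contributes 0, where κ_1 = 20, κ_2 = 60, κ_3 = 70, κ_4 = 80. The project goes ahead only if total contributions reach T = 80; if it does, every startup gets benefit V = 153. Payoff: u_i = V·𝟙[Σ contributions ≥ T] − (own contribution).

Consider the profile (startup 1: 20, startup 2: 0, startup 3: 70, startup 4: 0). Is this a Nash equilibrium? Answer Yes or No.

Total = 90 ≥ 80: provided.
Startup 1 (pledges 20, payoff 133): dropping to 0 → total 70, payoff 0. No gain.
Startup 2 (pledges 0, payoff 153): pledging 60 → total 150, payoff 93. No gain.
Startup 3 (pledges 70, payoff 83): dropping to 0 → total 20, payoff 0. No gain.
Startup 4 (pledges 0, payoff 153): pledging 80 → total 170, payoff 73. No gain.

Yes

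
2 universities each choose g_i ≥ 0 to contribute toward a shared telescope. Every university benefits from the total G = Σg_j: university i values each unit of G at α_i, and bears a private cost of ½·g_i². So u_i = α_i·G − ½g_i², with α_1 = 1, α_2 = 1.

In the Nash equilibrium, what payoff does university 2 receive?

University i's FOC: ∂u_i/∂g_i = α_i − g_i = 0, so g_i* = α_i.
NE contributions = (1, 1); G = 2.
u_2 = α_2·G − ½·(g_2)² = 1·2 − ½·1² = 1.5.

1.5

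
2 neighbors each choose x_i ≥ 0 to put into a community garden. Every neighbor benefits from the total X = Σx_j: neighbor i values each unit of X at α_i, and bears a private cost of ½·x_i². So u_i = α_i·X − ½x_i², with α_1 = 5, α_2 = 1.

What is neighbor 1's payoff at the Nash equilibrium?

Neighbor i's FOC: ∂u_i/∂x_i = α_i − x_i = 0, so x_i* = α_i.
NE contributions = (5, 1); X = 6.
u_1 = α_1·X − ½·(x_1)² = 5·6 − ½·5² = 17.5.

17.5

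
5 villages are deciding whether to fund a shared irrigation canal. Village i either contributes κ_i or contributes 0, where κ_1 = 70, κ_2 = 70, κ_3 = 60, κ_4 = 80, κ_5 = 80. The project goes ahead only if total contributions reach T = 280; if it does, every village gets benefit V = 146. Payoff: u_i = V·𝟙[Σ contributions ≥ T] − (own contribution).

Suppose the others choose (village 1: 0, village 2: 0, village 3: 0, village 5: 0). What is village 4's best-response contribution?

0

Others' total = 0. Even contributing 80 gives 80 < 280: no benefit either way.
Best response: 0.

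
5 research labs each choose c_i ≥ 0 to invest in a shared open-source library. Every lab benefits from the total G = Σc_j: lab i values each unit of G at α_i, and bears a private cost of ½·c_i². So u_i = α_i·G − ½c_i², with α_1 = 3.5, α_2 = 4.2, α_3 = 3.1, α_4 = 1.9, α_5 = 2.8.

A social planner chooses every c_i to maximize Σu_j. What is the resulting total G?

77.5

Planner FOC: ∂(Σu_j)/∂c_i = (Σα_j) − c_i = 0, so c_i^SO = Σα_j = 15.5 for every i; G^SO = 77.5.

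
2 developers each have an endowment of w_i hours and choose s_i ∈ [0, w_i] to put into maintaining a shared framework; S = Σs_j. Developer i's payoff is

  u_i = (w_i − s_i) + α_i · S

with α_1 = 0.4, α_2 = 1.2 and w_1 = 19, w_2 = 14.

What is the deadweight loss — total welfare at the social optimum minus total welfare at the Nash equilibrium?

11.4

∂u_i/∂s_i = α_i − 1, so developer i contributes w_i if α_i > 1, else 0.
α_i > 1 for i ∈ {2}; NE contributions (0, 14), S = 14.
W^NE = Σw_i − S^NE + (Σα_i)·S^NE = 33 + 0.6·14 = 41.4.
Planner: ∂(Σu_j)/∂s_i = Σα_j − 1 = 0.6 > 0, so everyone contributes w_i; S^SO = 33, W^SO = 33 + 0.6·33 = 52.8.
Deadweight loss = 11.4.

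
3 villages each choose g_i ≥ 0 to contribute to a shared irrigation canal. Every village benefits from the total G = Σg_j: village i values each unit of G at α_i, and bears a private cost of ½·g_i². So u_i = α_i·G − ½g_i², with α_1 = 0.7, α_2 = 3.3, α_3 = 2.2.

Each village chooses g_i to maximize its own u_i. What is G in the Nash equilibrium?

Village i's FOC: ∂u_i/∂g_i = α_i − g_i = 0, so g_i* = α_i.
NE contributions = (0.7, 3.3, 2.2); G = 6.2.

6.2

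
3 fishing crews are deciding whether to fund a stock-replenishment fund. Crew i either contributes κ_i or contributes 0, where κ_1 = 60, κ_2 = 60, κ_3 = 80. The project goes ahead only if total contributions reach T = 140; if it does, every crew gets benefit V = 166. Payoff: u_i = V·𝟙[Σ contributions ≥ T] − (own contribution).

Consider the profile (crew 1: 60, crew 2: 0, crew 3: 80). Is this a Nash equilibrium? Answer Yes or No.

Total = 140 ≥ 140: provided.
Crew 1 (pledges 60, payoff 106): dropping to 0 → total 80, payoff 0. No gain.
Crew 2 (pledges 0, payoff 166): pledging 60 → total 200, payoff 106. No gain.
Crew 3 (pledges 80, payoff 86): dropping to 0 → total 60, payoff 0. No gain.

Yes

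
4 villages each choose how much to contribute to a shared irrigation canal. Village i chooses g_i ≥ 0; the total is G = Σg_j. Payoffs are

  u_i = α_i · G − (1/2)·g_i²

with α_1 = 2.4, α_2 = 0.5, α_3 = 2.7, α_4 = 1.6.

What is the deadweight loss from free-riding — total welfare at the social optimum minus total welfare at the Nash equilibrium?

59.77

Village i's FOC: ∂u_i/∂g_i = α_i − g_i = 0, so g_i* = α_i.
NE contributions = (2.4, 0.5, 2.7, 1.6); G = 7.2.
W^NE = (Σα)·G − ½Σα_i² = 7.2² − ½·15.86 = 43.91.
Planner sets g_i = Σα_j = 7.2 for every i, so G^SO = 4·7.2 = 28.8.
W^SO = (Σα)·G^SO − ½·4·(Σα)² = (4/2)·7.2² = 103.68.
Deadweight loss = W^SO − W^NE = 59.77.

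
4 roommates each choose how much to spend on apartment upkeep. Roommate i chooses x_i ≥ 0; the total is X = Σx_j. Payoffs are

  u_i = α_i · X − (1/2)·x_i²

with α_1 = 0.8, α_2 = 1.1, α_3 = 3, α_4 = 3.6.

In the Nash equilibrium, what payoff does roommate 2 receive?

8.745

Roommate i's FOC: ∂u_i/∂x_i = α_i − x_i = 0, so x_i* = α_i.
NE contributions = (0.8, 1.1, 3, 3.6); X = 8.5.
u_2 = α_2·X − ½·(x_2)² = 1.1·8.5 − ½·1.1² = 8.745.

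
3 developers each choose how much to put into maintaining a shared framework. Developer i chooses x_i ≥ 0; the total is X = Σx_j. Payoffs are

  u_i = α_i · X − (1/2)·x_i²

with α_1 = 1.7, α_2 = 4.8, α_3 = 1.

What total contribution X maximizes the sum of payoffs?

Planner FOC: ∂(Σu_j)/∂x_i = (Σα_j) − x_i = 0, so x_i^SO = Σα_j = 7.5 for every i; X^SO = 22.5.

22.5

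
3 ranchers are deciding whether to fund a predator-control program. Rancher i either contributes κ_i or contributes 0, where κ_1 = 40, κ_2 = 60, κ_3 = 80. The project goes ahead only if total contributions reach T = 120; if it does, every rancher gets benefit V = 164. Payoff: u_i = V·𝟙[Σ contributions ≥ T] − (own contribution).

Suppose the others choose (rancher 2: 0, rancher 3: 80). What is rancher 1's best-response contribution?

40

Others' total = 80. Contributing 40 brings total to 120 ≥ 120: gain V − κ_1 = 124.
Best response: 40.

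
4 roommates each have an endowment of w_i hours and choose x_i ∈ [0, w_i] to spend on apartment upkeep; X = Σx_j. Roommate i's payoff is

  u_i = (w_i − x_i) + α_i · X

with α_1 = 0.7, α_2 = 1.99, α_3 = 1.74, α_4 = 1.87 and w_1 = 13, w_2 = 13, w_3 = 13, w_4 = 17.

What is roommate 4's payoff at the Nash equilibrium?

80.41

∂u_i/∂x_i = α_i − 1, so roommate i contributes w_i if α_i > 1, else 0.
α_i > 1 for i ∈ {2, 3, 4}; NE contributions (0, 13, 13, 17), X = 43.
u_4 = (17 − 17) + 1.87·43 = 80.41.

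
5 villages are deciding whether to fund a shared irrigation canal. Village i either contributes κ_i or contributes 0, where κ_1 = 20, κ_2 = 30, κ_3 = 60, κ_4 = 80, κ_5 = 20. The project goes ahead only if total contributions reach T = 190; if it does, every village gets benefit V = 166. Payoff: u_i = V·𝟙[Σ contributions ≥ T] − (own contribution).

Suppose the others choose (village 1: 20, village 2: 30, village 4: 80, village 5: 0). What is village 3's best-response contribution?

60

Others' total = 130. Contributing 60 brings total to 190 ≥ 190: gain V − κ_3 = 106.
Best response: 60.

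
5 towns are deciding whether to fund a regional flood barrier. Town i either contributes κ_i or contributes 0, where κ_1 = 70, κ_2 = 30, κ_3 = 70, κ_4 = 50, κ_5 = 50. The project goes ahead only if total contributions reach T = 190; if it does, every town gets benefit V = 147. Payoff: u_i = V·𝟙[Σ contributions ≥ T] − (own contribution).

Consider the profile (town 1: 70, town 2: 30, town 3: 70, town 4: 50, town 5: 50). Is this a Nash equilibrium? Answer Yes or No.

No

Total = 270 ≥ 190: provided.
Town 1 (pledges 70, payoff 77): dropping to 0 → total 200, payoff 147. Profitable deviation.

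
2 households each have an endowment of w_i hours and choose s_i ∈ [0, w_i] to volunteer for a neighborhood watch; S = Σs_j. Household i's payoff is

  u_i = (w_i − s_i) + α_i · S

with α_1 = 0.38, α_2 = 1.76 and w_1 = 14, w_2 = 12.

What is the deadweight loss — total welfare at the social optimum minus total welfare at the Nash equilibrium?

∂u_i/∂s_i = α_i − 1, so household i contributes w_i if α_i > 1, else 0.
α_i > 1 for i ∈ {2}; NE contributions (0, 12), S = 12.
W^NE = Σw_i − S^NE + (Σα_i)·S^NE = 26 + 1.14·12 = 39.68.
Planner: ∂(Σu_j)/∂s_i = Σα_j − 1 = 1.14 > 0, so everyone contributes w_i; S^SO = 26, W^SO = 26 + 1.14·26 = 55.64.
Deadweight loss = 15.96.

15.96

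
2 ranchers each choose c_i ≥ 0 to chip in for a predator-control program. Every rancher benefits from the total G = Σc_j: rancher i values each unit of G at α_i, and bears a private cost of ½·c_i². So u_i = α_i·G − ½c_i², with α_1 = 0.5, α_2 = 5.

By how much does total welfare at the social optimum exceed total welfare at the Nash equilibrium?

12.625

Rancher i's FOC: ∂u_i/∂c_i = α_i − c_i = 0, so c_i* = α_i.
NE contributions = (0.5, 5); G = 5.5.
W^NE = (Σα)·G − ½Σα_i² = 5.5² − ½·25.25 = 17.625.
Planner sets c_i = Σα_j = 5.5 for every i, so G^SO = 2·5.5 = 11.
W^SO = (Σα)·G^SO − ½·2·(Σα)² = (2/2)·5.5² = 30.25.
Deadweight loss = W^SO − W^NE = 12.625.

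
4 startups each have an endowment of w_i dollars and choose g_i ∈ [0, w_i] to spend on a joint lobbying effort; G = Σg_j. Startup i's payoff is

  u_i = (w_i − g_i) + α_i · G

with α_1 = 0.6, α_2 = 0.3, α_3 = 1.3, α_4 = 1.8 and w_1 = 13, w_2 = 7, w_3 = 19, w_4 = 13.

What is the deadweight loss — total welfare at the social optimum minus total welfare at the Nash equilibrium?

60

∂u_i/∂g_i = α_i − 1, so startup i contributes w_i if α_i > 1, else 0.
α_i > 1 for i ∈ {3, 4}; NE contributions (0, 0, 19, 13), G = 32.
W^NE = Σw_i − G^NE + (Σα_i)·G^NE = 52 + 3·32 = 148.
Planner: ∂(Σu_j)/∂g_i = Σα_j − 1 = 3 > 0, so everyone contributes w_i; G^SO = 52, W^SO = 52 + 3·52 = 208.
Deadweight loss = 60.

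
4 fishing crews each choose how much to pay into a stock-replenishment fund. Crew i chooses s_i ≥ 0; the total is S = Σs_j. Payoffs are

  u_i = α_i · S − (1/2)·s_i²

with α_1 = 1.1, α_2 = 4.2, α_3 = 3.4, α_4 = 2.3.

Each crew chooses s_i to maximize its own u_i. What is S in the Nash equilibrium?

11

Crew i's FOC: ∂u_i/∂s_i = α_i − s_i = 0, so s_i* = α_i.
NE contributions = (1.1, 4.2, 3.4, 2.3); S = 11.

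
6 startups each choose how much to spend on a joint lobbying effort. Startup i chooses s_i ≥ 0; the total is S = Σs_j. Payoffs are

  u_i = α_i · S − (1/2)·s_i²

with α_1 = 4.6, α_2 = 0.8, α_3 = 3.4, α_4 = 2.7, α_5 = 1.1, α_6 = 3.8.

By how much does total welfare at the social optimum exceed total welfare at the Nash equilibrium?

Startup i's FOC: ∂u_i/∂s_i = α_i − s_i = 0, so s_i* = α_i.
NE contributions = (4.6, 0.8, 3.4, 2.7, 1.1, 3.8); S = 16.4.
W^NE = (Σα)·S − ½Σα_i² = 16.4² − ½·56.3 = 240.81.
Planner sets s_i = Σα_j = 16.4 for every i, so S^SO = 6·16.4 = 98.4.
W^SO = (Σα)·S^SO − ½·6·(Σα)² = (6/2)·16.4² = 806.88.
Deadweight loss = W^SO − W^NE = 566.07.

566.07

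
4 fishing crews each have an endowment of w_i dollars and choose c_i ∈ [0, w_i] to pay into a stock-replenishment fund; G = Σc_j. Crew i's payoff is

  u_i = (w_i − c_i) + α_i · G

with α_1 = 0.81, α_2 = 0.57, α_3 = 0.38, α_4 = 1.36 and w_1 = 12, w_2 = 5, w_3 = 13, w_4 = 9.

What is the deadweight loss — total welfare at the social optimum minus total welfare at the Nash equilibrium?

63.6

∂u_i/∂c_i = α_i − 1, so crew i contributes w_i if α_i > 1, else 0.
α_i > 1 for i ∈ {4}; NE contributions (0, 0, 0, 9), G = 9.
W^NE = Σw_i − G^NE + (Σα_i)·G^NE = 39 + 2.12·9 = 58.08.
Planner: ∂(Σu_j)/∂c_i = Σα_j − 1 = 2.12 > 0, so everyone contributes w_i; G^SO = 39, W^SO = 39 + 2.12·39 = 121.68.
Deadweight loss = 63.6.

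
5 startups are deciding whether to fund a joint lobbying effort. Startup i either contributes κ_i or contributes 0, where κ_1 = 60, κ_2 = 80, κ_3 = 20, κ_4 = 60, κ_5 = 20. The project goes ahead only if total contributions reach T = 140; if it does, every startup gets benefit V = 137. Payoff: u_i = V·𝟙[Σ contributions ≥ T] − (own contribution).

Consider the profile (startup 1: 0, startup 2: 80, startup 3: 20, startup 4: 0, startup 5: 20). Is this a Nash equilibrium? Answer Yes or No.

Total = 120 < 140: not provided.
Startup 1 (pledges 0, payoff 0): pledging 60 → total 180, payoff 77. Profitable deviation.

No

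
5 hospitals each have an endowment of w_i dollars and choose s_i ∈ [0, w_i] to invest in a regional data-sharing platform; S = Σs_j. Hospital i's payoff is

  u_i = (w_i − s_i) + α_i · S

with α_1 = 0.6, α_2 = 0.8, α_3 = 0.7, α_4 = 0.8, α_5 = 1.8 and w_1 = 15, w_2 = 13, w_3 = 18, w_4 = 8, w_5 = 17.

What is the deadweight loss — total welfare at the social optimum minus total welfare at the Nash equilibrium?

199.8

∂u_i/∂s_i = α_i − 1, so hospital i contributes w_i if α_i > 1, else 0.
α_i > 1 for i ∈ {5}; NE contributions (0, 0, 0, 0, 17), S = 17.
W^NE = Σw_i − S^NE + (Σα_i)·S^NE = 71 + 3.7·17 = 133.9.
Planner: ∂(Σu_j)/∂s_i = Σα_j − 1 = 3.7 > 0, so everyone contributes w_i; S^SO = 71, W^SO = 71 + 3.7·71 = 333.7.
Deadweight loss = 199.8.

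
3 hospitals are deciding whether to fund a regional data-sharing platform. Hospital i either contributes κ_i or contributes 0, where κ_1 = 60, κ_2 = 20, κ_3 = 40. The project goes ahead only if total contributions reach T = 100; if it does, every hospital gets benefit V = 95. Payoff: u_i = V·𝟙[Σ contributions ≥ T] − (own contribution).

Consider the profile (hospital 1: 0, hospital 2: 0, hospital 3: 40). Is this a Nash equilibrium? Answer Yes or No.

Total = 40 < 100: not provided.
Hospital 1 (pledges 0, payoff 0): pledging 60 → total 100, payoff 35. Profitable deviation.

No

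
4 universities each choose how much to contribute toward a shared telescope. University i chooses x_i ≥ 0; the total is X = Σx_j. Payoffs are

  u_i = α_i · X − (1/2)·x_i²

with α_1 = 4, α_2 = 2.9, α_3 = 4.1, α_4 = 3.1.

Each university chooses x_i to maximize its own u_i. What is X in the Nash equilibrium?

University i's FOC: ∂u_i/∂x_i = α_i − x_i = 0, so x_i* = α_i.
NE contributions = (4, 2.9, 4.1, 3.1); X = 14.1.

14.1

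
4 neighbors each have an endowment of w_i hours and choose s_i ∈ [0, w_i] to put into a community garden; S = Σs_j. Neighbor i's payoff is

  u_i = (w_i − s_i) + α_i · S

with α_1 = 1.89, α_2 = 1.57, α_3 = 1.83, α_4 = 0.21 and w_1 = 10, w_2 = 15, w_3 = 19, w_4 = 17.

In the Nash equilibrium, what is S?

44

∂u_i/∂s_i = α_i − 1, so neighbor i contributes w_i if α_i > 1, else 0.
α_i > 1 for i ∈ {1, 2, 3}; NE contributions (10, 15, 19, 0), S = 44.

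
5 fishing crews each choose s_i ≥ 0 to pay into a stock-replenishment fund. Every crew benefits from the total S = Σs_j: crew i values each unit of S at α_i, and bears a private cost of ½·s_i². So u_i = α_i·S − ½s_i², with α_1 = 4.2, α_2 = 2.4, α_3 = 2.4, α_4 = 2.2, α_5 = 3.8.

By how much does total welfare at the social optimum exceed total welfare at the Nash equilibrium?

361.72

Crew i's FOC: ∂u_i/∂s_i = α_i − s_i = 0, so s_i* = α_i.
NE contributions = (4.2, 2.4, 2.4, 2.2, 3.8); S = 15.
W^NE = (Σα)·S − ½Σα_i² = 15² − ½·48.44 = 200.78.
Planner sets s_i = Σα_j = 15 for every i, so S^SO = 5·15 = 75.
W^SO = (Σα)·S^SO − ½·5·(Σα)² = (5/2)·15² = 562.5.
Deadweight loss = W^SO − W^NE = 361.72.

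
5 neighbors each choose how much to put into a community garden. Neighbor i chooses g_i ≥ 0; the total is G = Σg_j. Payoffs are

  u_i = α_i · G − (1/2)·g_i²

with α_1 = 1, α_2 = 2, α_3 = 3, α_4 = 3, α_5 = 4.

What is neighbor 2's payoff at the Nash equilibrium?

24

Neighbor i's FOC: ∂u_i/∂g_i = α_i − g_i = 0, so g_i* = α_i.
NE contributions = (1, 2, 3, 3, 4); G = 13.
u_2 = α_2·G − ½·(g_2)² = 2·13 − ½·2² = 24.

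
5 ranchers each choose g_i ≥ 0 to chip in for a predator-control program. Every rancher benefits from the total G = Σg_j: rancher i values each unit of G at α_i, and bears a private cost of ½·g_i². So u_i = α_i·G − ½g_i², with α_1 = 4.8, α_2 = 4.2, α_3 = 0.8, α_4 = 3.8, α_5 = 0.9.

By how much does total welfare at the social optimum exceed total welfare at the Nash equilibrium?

343.66

Rancher i's FOC: ∂u_i/∂g_i = α_i − g_i = 0, so g_i* = α_i.
NE contributions = (4.8, 4.2, 0.8, 3.8, 0.9); G = 14.5.
W^NE = (Σα)·G − ½Σα_i² = 14.5² − ½·56.57 = 181.965.
Planner sets g_i = Σα_j = 14.5 for every i, so G^SO = 5·14.5 = 72.5.
W^SO = (Σα)·G^SO − ½·5·(Σα)² = (5/2)·14.5² = 525.625.
Deadweight loss = W^SO − W^NE = 343.66.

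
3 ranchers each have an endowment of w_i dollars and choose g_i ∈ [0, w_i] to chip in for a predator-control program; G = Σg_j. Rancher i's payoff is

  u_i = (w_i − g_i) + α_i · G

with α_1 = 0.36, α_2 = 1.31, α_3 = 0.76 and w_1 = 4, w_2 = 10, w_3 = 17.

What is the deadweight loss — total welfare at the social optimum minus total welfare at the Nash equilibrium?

30.03

∂u_i/∂g_i = α_i − 1, so rancher i contributes w_i if α_i > 1, else 0.
α_i > 1 for i ∈ {2}; NE contributions (0, 10, 0), G = 10.
W^NE = Σw_i − G^NE + (Σα_i)·G^NE = 31 + 1.43·10 = 45.3.
Planner: ∂(Σu_j)/∂g_i = Σα_j − 1 = 1.43 > 0, so everyone contributes w_i; G^SO = 31, W^SO = 31 + 1.43·31 = 75.33.
Deadweight loss = 30.03.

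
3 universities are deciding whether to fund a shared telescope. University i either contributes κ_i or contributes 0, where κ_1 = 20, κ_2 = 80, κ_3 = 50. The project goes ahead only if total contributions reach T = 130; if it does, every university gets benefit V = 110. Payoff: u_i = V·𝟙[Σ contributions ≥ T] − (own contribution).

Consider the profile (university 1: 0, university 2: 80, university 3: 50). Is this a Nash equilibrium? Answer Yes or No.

Yes

Total = 130 ≥ 130: provided.
University 1 (pledges 0, payoff 110): pledging 20 → total 150, payoff 90. No gain.
University 2 (pledges 80, payoff 30): dropping to 0 → total 50, payoff 0. No gain.
University 3 (pledges 50, payoff 60): dropping to 0 → total 80, payoff 0. No gain.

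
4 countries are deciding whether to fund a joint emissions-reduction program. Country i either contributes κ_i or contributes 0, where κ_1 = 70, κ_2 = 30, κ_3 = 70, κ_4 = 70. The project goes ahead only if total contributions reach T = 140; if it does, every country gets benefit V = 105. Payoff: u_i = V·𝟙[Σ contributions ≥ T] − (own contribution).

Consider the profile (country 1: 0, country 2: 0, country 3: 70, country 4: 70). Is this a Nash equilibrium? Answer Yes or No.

Yes

Total = 140 ≥ 140: provided.
Country 1 (pledges 0, payoff 105): pledging 70 → total 210, payoff 35. No gain.
Country 2 (pledges 0, payoff 105): pledging 30 → total 170, payoff 75. No gain.
Country 3 (pledges 70, payoff 35): dropping to 0 → total 70, payoff 0. No gain.
Country 4 (pledges 70, payoff 35): dropping to 0 → total 70, payoff 0. No gain.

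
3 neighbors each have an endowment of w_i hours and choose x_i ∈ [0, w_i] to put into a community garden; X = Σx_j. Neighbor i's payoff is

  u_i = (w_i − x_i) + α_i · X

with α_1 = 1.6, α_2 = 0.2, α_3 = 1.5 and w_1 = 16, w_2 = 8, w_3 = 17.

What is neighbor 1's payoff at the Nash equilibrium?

∂u_i/∂x_i = α_i − 1, so neighbor i contributes w_i if α_i > 1, else 0.
α_i > 1 for i ∈ {1, 3}; NE contributions (16, 0, 17), X = 33.
u_1 = (16 − 16) + 1.6·33 = 52.8.

52.8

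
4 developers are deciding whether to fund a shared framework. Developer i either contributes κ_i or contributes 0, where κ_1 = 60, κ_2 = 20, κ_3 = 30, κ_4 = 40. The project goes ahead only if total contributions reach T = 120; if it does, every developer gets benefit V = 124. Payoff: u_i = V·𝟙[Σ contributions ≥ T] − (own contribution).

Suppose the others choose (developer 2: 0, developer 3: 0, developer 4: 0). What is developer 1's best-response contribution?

0

Others' total = 0. Even contributing 60 gives 60 < 120: no benefit either way.
Best response: 0.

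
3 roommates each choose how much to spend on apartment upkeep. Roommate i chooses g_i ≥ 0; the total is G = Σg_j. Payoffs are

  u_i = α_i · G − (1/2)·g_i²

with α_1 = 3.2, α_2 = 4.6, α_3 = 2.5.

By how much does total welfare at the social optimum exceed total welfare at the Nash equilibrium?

71.87

Roommate i's FOC: ∂u_i/∂g_i = α_i − g_i = 0, so g_i* = α_i.
NE contributions = (3.2, 4.6, 2.5); G = 10.3.
W^NE = (Σα)·G − ½Σα_i² = 10.3² − ½·37.65 = 87.265.
Planner sets g_i = Σα_j = 10.3 for every i, so G^SO = 3·10.3 = 30.9.
W^SO = (Σα)·G^SO − ½·3·(Σα)² = (3/2)·10.3² = 159.135.
Deadweight loss = W^SO − W^NE = 71.87.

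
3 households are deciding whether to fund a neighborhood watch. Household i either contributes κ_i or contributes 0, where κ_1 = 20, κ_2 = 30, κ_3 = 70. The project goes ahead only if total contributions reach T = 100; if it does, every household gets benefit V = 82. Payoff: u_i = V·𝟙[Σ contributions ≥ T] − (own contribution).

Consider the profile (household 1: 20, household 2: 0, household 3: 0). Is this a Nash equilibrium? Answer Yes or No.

No

Total = 20 < 100: not provided.
Household 1 (pledges 20, payoff -20): dropping to 0 → total 0, payoff 0. Profitable deviation.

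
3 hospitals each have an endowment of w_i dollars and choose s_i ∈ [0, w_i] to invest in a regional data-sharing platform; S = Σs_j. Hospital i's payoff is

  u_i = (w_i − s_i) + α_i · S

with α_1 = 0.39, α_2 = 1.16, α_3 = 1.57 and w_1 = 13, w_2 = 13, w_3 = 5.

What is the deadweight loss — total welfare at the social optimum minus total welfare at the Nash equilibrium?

∂u_i/∂s_i = α_i − 1, so hospital i contributes w_i if α_i > 1, else 0.
α_i > 1 for i ∈ {2, 3}; NE contributions (0, 13, 5), S = 18.
W^NE = Σw_i − S^NE + (Σα_i)·S^NE = 31 + 2.12·18 = 69.16.
Planner: ∂(Σu_j)/∂s_i = Σα_j − 1 = 2.12 > 0, so everyone contributes w_i; S^SO = 31, W^SO = 31 + 2.12·31 = 96.72.
Deadweight loss = 27.56.

27.56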